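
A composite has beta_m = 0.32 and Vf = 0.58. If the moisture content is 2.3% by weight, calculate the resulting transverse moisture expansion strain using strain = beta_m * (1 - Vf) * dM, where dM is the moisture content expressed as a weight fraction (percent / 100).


dM = 2.3/100 = 0.023
strain = beta_m * (1-Vf) * dM = 0.32 * 0.42 * 0.023 = 0.0030912

0.0030912


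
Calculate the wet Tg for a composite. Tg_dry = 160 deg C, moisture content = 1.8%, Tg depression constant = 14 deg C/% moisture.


Tg_wet = Tg_dry - k*moisture = 160 - 14*1.8 = 134.8 deg C

134.8 deg C


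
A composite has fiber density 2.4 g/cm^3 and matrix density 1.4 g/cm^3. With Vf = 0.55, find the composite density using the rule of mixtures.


rho_c = rho_f*Vf + rho_m*(1-Vf) = 2.4*0.55 + 1.4*0.45 = 1.95 g/cm^3

1.95 g/cm^3


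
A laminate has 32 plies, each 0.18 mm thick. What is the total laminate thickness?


h = n * t_ply = 32 * 0.18 = 5.76 mm

5.76 mm


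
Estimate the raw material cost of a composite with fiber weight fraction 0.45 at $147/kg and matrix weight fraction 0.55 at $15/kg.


Cost = cost_f*Wf + cost_m*Wm = 147*0.45 + 15*0.55 = $74.4/kg

$74.4/kg


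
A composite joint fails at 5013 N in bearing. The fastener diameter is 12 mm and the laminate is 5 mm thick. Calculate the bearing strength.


sigma_br = F/(d*h) = 5013/(12*5) = 83.6 MPa

83.6 MPa


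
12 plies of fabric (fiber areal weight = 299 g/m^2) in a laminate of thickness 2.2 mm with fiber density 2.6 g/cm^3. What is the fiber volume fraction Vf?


Vf = n * FAW / (rho_f * h * 1000) = 12 * 299 / (2.6 * 2.2 * 1000) = 0.6273

0.6273


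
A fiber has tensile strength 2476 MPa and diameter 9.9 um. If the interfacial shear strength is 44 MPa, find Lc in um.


Lc = sigma_f * d / (2 * tau_i) = 2476 * 9.9 / (2 * 44) = 278.6 um

278.6 um


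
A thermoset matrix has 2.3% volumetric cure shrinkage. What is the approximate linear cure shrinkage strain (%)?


Linear shrinkage ≈ vol_shrink/3 = 2.3/3 = 0.767%

0.767%


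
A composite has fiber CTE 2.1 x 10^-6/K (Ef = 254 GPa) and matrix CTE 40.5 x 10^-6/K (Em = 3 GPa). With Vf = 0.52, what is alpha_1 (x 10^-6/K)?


E1 = Ef*Vf + Em*(1-Vf) = 133.52
alpha_1 = (alpha_f*Ef*Vf + alpha_m*Em*(1-Vf))/E1 = 2.51 x 10^-6/K

2.51 x 10^-6/K


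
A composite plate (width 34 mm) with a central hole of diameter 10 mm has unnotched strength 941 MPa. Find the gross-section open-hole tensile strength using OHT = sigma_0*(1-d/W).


OHT = sigma_0*(1-d/W) = 941*(1-10/34) = 664.2 MPa

664.2 MPa


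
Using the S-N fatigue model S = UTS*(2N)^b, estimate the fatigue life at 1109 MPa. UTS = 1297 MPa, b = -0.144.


N = 0.5 * (S/UTS)^(1/b) = 0.5 * (1109/1297)^(1/-0.144) = 1.4834 cycles

1.4834 cycles


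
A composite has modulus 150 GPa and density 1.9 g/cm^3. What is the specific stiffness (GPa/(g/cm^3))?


Specific stiffness = E/rho = 150/1.9 = 78.9 GPa/(g/cm^3)

78.9 GPa/(g/cm^3)


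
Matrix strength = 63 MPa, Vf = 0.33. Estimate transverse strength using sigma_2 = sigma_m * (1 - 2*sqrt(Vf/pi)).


factor = 1 - 2*sqrt(0.33/pi) = 0.3518
sigma_2 = 63 * 0.3518 = 22.16 MPa

22.16 MPa


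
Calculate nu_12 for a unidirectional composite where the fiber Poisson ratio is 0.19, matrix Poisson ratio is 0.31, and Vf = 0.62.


nu_12 = nu_f*Vf + nu_m*(1-Vf) = 0.19*0.62 + 0.31*0.38 = 0.2356

0.2356


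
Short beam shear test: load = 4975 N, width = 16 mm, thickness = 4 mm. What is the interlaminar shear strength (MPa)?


ILSS = 3F/(4bh) = 3*4975/(4*16*4) = 58.3 MPa

58.3 MPa


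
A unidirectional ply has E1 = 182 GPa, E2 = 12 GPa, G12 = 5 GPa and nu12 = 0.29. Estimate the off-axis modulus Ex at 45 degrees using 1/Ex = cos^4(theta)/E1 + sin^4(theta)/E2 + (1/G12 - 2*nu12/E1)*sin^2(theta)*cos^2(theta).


cos^4(45) = 0.25, sin^4(45) = 0.25, sin^2(45)*cos^2(45) = 0.25
1/G12 - 2*nu12/E1 = 1/5 - 2*0.29/182 = 0.196813 GPa^-1
1/Ex = 0.25/182 + 0.25/12 + 0.196813*0.25 = 0.0714103 GPa^-1
Ex = 14.0 GPa

14.0 GPa


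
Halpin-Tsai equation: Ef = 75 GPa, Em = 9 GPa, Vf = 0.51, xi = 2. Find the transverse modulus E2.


eta = (Ef/Em - 1)/(Ef/Em + xi) = (8.3333 - 1)/(8.3333 + 2) = 0.7097
E2 = Em*(1+xi*eta*Vf)/(1-eta*Vf) = 24.32 GPa

24.32 GPa


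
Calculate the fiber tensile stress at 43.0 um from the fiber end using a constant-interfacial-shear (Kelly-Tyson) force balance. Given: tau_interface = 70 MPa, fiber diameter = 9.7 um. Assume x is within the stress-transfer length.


Force balance: sigma_f * (pi*d^2/4) = tau * (pi*d) * x  ->  sigma_f = 4 * tau * x / d
sigma_f = 4 * 70 * 43.0 / 9.7 = 1241.2 MPa

1241.2 MPa


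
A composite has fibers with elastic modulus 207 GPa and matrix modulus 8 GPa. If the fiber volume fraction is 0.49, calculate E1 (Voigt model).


E1 = Ef*Vf + Em*(1-Vf) = 207*0.49 + 8*0.51 = 105.51 GPa

105.51 GPa


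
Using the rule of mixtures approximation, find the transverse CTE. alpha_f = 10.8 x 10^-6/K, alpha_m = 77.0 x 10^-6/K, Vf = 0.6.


alpha_2 = alpha_f*Vf + alpha_m*(1-Vf) = 10.8*0.6 + 77.0*0.4 = 37.3 x 10^-6/K

37.3 x 10^-6/K


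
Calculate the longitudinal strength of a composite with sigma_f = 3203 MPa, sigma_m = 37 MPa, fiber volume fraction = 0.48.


sigma_1 = sigma_f*Vf + sigma_m*(1-Vf) = 3203*0.48 + 37*0.52 = 1556.7 MPa

1556.7 MPa


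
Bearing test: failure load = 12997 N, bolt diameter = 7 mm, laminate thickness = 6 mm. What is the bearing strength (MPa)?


sigma_br = F/(d*h) = 12997/(7*6) = 309.5 MPa

309.5 MPa


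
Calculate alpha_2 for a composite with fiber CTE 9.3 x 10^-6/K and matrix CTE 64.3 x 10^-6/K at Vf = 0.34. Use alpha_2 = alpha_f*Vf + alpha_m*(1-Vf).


alpha_2 = alpha_f*Vf + alpha_m*(1-Vf) = 9.3*0.34 + 64.3*0.66 = 45.6 x 10^-6/K

45.6 x 10^-6/K


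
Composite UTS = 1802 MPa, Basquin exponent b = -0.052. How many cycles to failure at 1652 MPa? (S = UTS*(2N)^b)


N = 0.5 * (S/UTS)^(1/b) = 0.5 * (1652/1802)^(1/-0.052) = 2.6597 cycles

2.6597 cycles


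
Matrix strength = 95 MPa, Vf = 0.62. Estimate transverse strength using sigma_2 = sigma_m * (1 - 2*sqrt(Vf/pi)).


factor = 1 - 2*sqrt(0.62/pi) = 0.1115
sigma_2 = 95 * 0.1115 = 10.59 MPa

10.59 MPa


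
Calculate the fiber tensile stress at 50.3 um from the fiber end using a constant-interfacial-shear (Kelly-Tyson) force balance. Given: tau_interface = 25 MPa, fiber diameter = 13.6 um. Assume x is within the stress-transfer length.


Force balance: sigma_f * (pi*d^2/4) = tau * (pi*d) * x  ->  sigma_f = 4 * tau * x / d
sigma_f = 4 * 25 * 50.3 / 13.6 = 369.9 MPa

369.9 MPa


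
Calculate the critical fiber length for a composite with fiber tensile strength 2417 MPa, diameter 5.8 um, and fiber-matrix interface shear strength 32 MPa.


Lc = sigma_f * d / (2 * tau_i) = 2417 * 5.8 / (2 * 32) = 219.0 um

219.0 um


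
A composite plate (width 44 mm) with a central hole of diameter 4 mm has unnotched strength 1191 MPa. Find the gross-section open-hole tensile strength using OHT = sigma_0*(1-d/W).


OHT = sigma_0*(1-d/W) = 1191*(1-4/44) = 1082.7 MPa

1082.7 MPa


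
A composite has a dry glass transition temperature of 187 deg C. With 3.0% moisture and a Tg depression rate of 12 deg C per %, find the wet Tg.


Tg_wet = Tg_dry - k*moisture = 187 - 12*3.0 = 151.0 deg C

151.0 deg C


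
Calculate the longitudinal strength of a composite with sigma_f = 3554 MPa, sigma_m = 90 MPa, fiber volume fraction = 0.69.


sigma_1 = sigma_f*Vf + sigma_m*(1-Vf) = 3554*0.69 + 90*0.31 = 2480.2 MPa

2480.2 MPa


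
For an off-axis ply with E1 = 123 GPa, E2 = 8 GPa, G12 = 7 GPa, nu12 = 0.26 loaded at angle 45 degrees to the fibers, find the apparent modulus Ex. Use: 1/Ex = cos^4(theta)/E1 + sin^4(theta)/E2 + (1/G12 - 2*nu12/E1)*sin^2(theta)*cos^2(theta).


cos^4(45) = 0.25, sin^4(45) = 0.25, sin^2(45)*cos^2(45) = 0.25
1/G12 - 2*nu12/E1 = 1/7 - 2*0.26/123 = 0.13863 GPa^-1
1/Ex = 0.25/123 + 0.25/8 + 0.13863*0.25 = 0.0679399 GPa^-1
Ex = 14.72 GPa

14.72 GPa


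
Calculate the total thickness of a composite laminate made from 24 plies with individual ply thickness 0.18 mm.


h = n * t_ply = 24 * 0.18 = 4.32 mm

4.32 mm


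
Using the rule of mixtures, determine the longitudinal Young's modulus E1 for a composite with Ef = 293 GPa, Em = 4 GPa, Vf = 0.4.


E1 = Ef*Vf + Em*(1-Vf) = 293*0.4 + 4*0.6 = 119.6 GPa

119.6 GPa


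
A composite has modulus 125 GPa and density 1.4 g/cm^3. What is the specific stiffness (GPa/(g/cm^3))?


Specific stiffness = E/rho = 125/1.4 = 89.3 GPa/(g/cm^3)

89.3 GPa/(g/cm^3)


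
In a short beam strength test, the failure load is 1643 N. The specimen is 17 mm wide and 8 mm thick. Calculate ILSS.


ILSS = 3F/(4bh) = 3*1643/(4*17*8) = 9.06 MPa

9.06 MPa


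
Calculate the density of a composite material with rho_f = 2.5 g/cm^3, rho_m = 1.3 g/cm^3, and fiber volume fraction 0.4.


rho_c = rho_f*Vf + rho_m*(1-Vf) = 2.5*0.4 + 1.3*0.6 = 1.78 g/cm^3

1.78 g/cm^3


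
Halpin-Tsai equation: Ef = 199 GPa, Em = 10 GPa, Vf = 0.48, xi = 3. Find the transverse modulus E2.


eta = (Ef/Em - 1)/(Ef/Em + xi) = (19.9 - 1)/(19.9 + 3) = 0.8253
E2 = Em*(1+xi*eta*Vf)/(1-eta*Vf) = 36.24 GPa

36.24 GPa


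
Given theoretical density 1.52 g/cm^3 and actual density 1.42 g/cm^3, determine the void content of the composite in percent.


Void% = (rho_theo - rho_actual)/rho_theo * 100 = (1.52 - 1.42)/1.52 * 100 = 6.58%

6.58%


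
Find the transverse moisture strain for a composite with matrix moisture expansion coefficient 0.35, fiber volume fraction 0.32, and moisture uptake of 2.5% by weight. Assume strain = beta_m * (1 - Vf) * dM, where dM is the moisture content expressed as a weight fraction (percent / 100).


dM = 2.5/100 = 0.025
strain = beta_m * (1-Vf) * dM = 0.35 * 0.68 * 0.025 = 0.00595

0.00595


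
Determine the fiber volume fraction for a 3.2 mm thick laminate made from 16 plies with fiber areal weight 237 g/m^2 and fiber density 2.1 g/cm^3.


Vf = n * FAW / (rho_f * h * 1000) = 16 * 237 / (2.1 * 3.2 * 1000) = 0.5643

0.5643


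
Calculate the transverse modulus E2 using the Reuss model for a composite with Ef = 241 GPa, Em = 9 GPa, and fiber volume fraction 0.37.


1/E2 = Vf/Ef + (1-Vf)/Em = 0.37/241 + 0.63/9
E2 = 13.98 GPa

13.98 GPa


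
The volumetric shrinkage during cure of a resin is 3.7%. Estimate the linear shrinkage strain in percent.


Linear shrinkage ≈ vol_shrink/3 = 3.7/3 = 1.233%

1.233%


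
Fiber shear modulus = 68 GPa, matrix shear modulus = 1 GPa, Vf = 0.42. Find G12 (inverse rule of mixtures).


1/G12 = Vf/Gf + (1-Vf)/Gm = 0.42/68 + 0.58/1
G12 = 1.71 GPa

1.71 GPa


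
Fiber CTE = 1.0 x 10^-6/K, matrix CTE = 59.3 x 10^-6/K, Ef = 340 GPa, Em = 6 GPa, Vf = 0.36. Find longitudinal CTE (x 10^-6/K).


E1 = Ef*Vf + Em*(1-Vf) = 126.24
alpha_1 = (alpha_f*Ef*Vf + alpha_m*Em*(1-Vf))/E1 = 2.77 x 10^-6/K

2.77 x 10^-6/K


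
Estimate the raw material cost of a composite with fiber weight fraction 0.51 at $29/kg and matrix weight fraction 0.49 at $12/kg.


Cost = cost_f*Wf + cost_m*Wm = 29*0.51 + 12*0.49 = $20.67/kg

$20.67/kg


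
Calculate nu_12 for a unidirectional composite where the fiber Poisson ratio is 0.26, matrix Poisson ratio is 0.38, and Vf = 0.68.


nu_12 = nu_f*Vf + nu_m*(1-Vf) = 0.26*0.68 + 0.38*0.32 = 0.2984

0.2984


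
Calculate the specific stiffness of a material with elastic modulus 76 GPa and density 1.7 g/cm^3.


Specific stiffness = E/rho = 76/1.7 = 44.7 GPa/(g/cm^3)

44.7 GPa/(g/cm^3)


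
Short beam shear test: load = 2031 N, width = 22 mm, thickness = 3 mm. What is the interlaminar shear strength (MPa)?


ILSS = 3F/(4bh) = 3*2031/(4*22*3) = 23.08 MPa

23.08 MPa


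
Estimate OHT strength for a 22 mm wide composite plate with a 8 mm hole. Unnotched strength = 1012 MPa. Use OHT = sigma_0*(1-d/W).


OHT = sigma_0*(1-d/W) = 1012*(1-8/22) = 644.0 MPa

644.0 MPa


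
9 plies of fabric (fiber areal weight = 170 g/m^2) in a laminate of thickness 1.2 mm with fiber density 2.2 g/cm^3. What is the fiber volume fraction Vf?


Vf = n * FAW / (rho_f * h * 1000) = 9 * 170 / (2.2 * 1.2 * 1000) = 0.5795

0.5795


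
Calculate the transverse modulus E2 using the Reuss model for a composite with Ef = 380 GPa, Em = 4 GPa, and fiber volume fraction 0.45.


1/E2 = Vf/Ef + (1-Vf)/Em = 0.45/380 + 0.55/4
E2 = 7.21 GPa

7.21 GPa


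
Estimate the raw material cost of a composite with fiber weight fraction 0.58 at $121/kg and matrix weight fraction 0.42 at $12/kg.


Cost = cost_f*Wf + cost_m*Wm = 121*0.58 + 12*0.42 = $75.22/kg

$75.22/kg


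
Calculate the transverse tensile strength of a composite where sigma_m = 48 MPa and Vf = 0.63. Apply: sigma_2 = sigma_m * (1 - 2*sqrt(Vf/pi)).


factor = 1 - 2*sqrt(0.63/pi) = 0.1044
sigma_2 = 48 * 0.1044 = 5.01 MPa

5.01 MPa


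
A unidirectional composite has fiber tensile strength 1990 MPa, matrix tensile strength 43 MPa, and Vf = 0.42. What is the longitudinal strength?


sigma_1 = sigma_f*Vf + sigma_m*(1-Vf) = 1990*0.42 + 43*0.58 = 860.7 MPa

860.7 MPa


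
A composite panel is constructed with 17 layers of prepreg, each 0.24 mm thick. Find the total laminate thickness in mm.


h = n * t_ply = 17 * 0.24 = 4.08 mm

4.08 mm


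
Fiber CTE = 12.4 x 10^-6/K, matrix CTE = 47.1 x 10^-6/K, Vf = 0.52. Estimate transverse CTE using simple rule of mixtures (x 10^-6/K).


alpha_2 = alpha_f*Vf + alpha_m*(1-Vf) = 12.4*0.52 + 47.1*0.48 = 29.1 x 10^-6/K

29.1 x 10^-6/K


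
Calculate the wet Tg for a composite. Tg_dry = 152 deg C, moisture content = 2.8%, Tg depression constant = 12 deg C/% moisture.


Tg_wet = Tg_dry - k*moisture = 152 - 12*2.8 = 118.4 deg C

118.4 deg C


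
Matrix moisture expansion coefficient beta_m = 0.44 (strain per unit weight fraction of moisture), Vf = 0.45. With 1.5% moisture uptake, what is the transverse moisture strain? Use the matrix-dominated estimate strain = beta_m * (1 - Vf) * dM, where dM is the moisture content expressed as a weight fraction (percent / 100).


dM = 1.5/100 = 0.015
strain = beta_m * (1-Vf) * dM = 0.44 * 0.55 * 0.015 = 0.00363

0.00363


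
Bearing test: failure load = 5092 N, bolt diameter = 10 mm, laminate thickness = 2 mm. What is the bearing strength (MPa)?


sigma_br = F/(d*h) = 5092/(10*2) = 254.6 MPa

254.6 MPa


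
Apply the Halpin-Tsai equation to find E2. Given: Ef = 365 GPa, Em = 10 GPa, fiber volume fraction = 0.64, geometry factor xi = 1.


eta = (Ef/Em - 1)/(Ef/Em + xi) = (36.5 - 1)/(36.5 + 1) = 0.9467
E2 = Em*(1+xi*eta*Vf)/(1-eta*Vf) = 40.74 GPa

40.74 GPa


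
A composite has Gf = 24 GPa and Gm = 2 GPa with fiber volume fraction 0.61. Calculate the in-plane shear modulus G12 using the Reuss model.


1/G12 = Vf/Gf + (1-Vf)/Gm = 0.61/24 + 0.39/2
G12 = 4.54 GPa

4.54 GPa


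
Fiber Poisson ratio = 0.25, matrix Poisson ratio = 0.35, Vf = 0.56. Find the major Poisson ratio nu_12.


nu_12 = nu_f*Vf + nu_m*(1-Vf) = 0.25*0.56 + 0.35*0.44 = 0.294

0.294


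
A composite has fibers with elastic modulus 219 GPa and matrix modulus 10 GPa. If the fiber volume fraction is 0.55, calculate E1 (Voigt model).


E1 = Ef*Vf + Em*(1-Vf) = 219*0.55 + 10*0.45 = 124.95 GPa

124.95 GPa


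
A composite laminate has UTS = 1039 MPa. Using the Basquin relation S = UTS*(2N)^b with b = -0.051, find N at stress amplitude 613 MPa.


N = 0.5 * (S/UTS)^(1/b) = 0.5 * (613/1039)^(1/-0.051) = 15567.0647 cycles

15567.0647 cycles


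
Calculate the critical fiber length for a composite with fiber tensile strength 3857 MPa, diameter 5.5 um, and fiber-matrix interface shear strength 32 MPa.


Lc = sigma_f * d / (2 * tau_i) = 3857 * 5.5 / (2 * 32) = 331.5 um

331.5 um


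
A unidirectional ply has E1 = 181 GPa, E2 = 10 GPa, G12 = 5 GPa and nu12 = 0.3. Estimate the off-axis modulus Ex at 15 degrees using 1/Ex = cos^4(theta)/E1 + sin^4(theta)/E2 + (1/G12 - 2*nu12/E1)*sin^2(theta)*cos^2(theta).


cos^4(15) = 0.870513, sin^4(15) = 0.004487, sin^2(15)*cos^2(15) = 0.0625
1/G12 - 2*nu12/E1 = 1/5 - 2*0.3/181 = 0.196685 GPa^-1
1/Ex = 0.870513/181 + 0.004487/10 + 0.196685*0.0625 = 0.017551 GPa^-1
Ex = 56.98 GPa

56.98 GPa


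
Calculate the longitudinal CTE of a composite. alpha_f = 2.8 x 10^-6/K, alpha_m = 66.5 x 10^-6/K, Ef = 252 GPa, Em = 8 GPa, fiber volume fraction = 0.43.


E1 = Ef*Vf + Em*(1-Vf) = 112.92
alpha_1 = (alpha_f*Ef*Vf + alpha_m*Em*(1-Vf))/E1 = 5.37 x 10^-6/K

5.37 x 10^-6/K


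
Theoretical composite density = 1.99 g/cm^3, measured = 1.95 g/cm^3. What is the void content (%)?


Void% = (rho_theo - rho_actual)/rho_theo * 100 = (1.99 - 1.95)/1.99 * 100 = 2.01%

2.01%


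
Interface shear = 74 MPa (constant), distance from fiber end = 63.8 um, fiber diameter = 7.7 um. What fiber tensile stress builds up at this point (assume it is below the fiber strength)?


Force balance: sigma_f * (pi*d^2/4) = tau * (pi*d) * x  ->  sigma_f = 4 * tau * x / d
sigma_f = 4 * 74 * 63.8 / 7.7 = 2452.6 MPa

2452.6 MPa


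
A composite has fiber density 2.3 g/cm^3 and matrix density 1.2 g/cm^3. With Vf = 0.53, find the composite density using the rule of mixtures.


rho_c = rho_f*Vf + rho_m*(1-Vf) = 2.3*0.53 + 1.2*0.47 = 1.783 g/cm^3

1.783 g/cm^3


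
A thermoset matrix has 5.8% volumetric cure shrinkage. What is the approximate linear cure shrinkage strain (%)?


Linear shrinkage ≈ vol_shrink/3 = 5.8/3 = 1.933%

1.933%


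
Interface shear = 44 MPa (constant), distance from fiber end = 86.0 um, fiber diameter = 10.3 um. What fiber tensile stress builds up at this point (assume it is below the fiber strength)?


Force balance: sigma_f * (pi*d^2/4) = tau * (pi*d) * x  ->  sigma_f = 4 * tau * x / d
sigma_f = 4 * 44 * 86.0 / 10.3 = 1469.5 MPa

1469.5 MPa


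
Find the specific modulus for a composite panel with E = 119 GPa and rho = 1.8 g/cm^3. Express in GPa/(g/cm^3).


Specific stiffness = E/rho = 119/1.8 = 66.1 GPa/(g/cm^3)

66.1 GPa/(g/cm^3)


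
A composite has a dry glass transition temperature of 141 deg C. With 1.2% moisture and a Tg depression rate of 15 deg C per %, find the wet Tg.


Tg_wet = Tg_dry - k*moisture = 141 - 15*1.2 = 123.0 deg C

123.0 deg C


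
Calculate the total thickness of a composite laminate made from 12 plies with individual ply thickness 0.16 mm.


h = n * t_ply = 12 * 0.16 = 1.92 mm

1.92 mm


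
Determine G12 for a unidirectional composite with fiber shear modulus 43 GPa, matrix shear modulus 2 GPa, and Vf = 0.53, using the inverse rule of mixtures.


1/G12 = Vf/Gf + (1-Vf)/Gm = 0.53/43 + 0.47/2
G12 = 4.04 GPa

4.04 GPa


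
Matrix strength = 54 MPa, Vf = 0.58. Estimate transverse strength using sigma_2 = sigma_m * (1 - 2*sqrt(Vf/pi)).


factor = 1 - 2*sqrt(0.58/pi) = 0.1407
sigma_2 = 54 * 0.1407 = 7.6 MPa

7.6 MPa


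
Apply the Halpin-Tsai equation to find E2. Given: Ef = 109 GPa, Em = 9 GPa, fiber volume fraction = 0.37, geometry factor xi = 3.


eta = (Ef/Em - 1)/(Ef/Em + xi) = (12.1111 - 1)/(12.1111 + 3) = 0.7353
E2 = Em*(1+xi*eta*Vf)/(1-eta*Vf) = 22.45 GPa

22.45 GPa


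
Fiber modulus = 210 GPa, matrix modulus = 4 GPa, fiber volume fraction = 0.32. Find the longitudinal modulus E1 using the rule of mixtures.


E1 = Ef*Vf + Em*(1-Vf) = 210*0.32 + 4*0.68 = 69.92 GPa

69.92 GPa


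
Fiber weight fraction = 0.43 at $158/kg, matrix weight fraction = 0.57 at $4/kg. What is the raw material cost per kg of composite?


Cost = cost_f*Wf + cost_m*Wm = 158*0.43 + 4*0.57 = $70.22/kg

$70.22/kg


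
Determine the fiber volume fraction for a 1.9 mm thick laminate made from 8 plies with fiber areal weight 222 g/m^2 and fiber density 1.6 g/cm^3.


Vf = n * FAW / (rho_f * h * 1000) = 8 * 222 / (1.6 * 1.9 * 1000) = 0.5842

0.5842


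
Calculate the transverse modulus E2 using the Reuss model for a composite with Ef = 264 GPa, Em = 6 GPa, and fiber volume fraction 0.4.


1/E2 = Vf/Ef + (1-Vf)/Em = 0.4/264 + 0.6/6
E2 = 9.85 GPa

9.85 GPa


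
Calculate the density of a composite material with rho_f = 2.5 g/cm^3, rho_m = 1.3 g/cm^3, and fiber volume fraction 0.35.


rho_c = rho_f*Vf + rho_m*(1-Vf) = 2.5*0.35 + 1.3*0.65 = 1.72 g/cm^3

1.72 g/cm^3


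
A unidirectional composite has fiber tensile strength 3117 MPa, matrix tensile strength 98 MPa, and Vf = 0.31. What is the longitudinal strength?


sigma_1 = sigma_f*Vf + sigma_m*(1-Vf) = 3117*0.31 + 98*0.69 = 1033.9 MPa

1033.9 MPa


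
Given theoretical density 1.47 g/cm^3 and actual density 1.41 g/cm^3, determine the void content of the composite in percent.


Void% = (rho_theo - rho_actual)/rho_theo * 100 = (1.47 - 1.41)/1.47 * 100 = 4.08%

4.08%


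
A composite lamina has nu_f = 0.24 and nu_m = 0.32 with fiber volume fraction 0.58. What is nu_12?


nu_12 = nu_f*Vf + nu_m*(1-Vf) = 0.24*0.58 + 0.32*0.42 = 0.2736

0.2736


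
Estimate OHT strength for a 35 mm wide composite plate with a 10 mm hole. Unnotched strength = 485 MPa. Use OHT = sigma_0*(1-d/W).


OHT = sigma_0*(1-d/W) = 485*(1-10/35) = 346.4 MPa

346.4 MPa


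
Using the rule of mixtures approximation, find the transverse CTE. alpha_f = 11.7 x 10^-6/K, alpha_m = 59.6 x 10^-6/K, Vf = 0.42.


alpha_2 = alpha_f*Vf + alpha_m*(1-Vf) = 11.7*0.42 + 59.6*0.58 = 39.5 x 10^-6/K

39.5 x 10^-6/K


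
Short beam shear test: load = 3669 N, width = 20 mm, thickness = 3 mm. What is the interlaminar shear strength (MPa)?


ILSS = 3F/(4bh) = 3*3669/(4*20*3) = 45.86 MPa

45.86 MPa


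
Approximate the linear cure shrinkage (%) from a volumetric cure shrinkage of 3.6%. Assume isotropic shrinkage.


Linear shrinkage ≈ vol_shrink/3 = 3.6/3 = 1.2%

1.2%


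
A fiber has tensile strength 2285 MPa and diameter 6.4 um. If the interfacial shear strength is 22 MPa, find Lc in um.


Lc = sigma_f * d / (2 * tau_i) = 2285 * 6.4 / (2 * 22) = 332.4 um

332.4 um


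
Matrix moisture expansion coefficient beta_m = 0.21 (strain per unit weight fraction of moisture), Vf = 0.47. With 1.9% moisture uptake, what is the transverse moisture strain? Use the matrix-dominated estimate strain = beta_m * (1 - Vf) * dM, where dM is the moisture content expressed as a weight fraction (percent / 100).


dM = 1.9/100 = 0.019
strain = beta_m * (1-Vf) * dM = 0.21 * 0.53 * 0.019 = 0.0021147

0.0021147


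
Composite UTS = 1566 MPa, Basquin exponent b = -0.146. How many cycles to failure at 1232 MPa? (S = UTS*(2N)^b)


N = 0.5 * (S/UTS)^(1/b) = 0.5 * (1232/1566)^(1/-0.146) = 2.5855 cycles

2.5855 cycles


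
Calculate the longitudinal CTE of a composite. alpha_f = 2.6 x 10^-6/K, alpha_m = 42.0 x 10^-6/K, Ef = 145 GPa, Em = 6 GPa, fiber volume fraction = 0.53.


E1 = Ef*Vf + Em*(1-Vf) = 79.67
alpha_1 = (alpha_f*Ef*Vf + alpha_m*Em*(1-Vf))/E1 = 3.99 x 10^-6/K

3.99 x 10^-6/K


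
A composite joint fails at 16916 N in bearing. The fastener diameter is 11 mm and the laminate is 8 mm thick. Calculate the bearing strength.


sigma_br = F/(d*h) = 16916/(11*8) = 192.2 MPa

192.2 MPa


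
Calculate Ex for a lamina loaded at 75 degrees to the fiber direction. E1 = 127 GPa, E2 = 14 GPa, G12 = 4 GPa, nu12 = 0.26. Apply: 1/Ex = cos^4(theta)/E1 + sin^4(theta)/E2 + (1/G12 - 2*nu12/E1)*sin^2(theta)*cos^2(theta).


cos^4(75) = 0.004487, sin^4(75) = 0.870513, sin^2(75)*cos^2(75) = 0.0625
1/G12 - 2*nu12/E1 = 1/4 - 2*0.26/127 = 0.245906 GPa^-1
1/Ex = 0.004487/127 + 0.870513/14 + 0.245906*0.0625 = 0.0775839 GPa^-1
Ex = 12.89 GPa

12.89 GPa


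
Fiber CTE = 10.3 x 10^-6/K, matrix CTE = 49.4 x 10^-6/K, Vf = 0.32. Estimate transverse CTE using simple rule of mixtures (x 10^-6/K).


alpha_2 = alpha_f*Vf + alpha_m*(1-Vf) = 10.3*0.32 + 49.4*0.68 = 36.9 x 10^-6/K

36.9 x 10^-6/K


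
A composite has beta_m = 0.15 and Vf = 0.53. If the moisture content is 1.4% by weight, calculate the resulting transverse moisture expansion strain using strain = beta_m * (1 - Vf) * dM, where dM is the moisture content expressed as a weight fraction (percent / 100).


dM = 1.4/100 = 0.014
strain = beta_m * (1-Vf) * dM = 0.15 * 0.47 * 0.014 = 0.000987

0.000987


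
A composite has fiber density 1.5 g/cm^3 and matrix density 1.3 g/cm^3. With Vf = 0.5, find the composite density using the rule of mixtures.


rho_c = rho_f*Vf + rho_m*(1-Vf) = 1.5*0.5 + 1.3*0.5 = 1.4 g/cm^3

1.4 g/cm^3


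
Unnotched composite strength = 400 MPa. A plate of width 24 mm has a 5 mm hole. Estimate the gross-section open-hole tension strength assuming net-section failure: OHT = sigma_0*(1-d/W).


OHT = sigma_0*(1-d/W) = 400*(1-5/24) = 316.7 MPa

316.7 MPa


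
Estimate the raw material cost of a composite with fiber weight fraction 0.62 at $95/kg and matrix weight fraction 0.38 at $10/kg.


Cost = cost_f*Wf + cost_m*Wm = 95*0.62 + 10*0.38 = $62.7/kg

$62.7/kg


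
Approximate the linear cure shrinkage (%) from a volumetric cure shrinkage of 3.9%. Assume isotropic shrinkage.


Linear shrinkage ≈ vol_shrink/3 = 3.9/3 = 1.3%

1.3%


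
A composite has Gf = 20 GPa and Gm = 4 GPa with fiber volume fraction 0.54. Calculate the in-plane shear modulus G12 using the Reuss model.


1/G12 = Vf/Gf + (1-Vf)/Gm = 0.54/20 + 0.46/4
G12 = 7.04 GPa

7.04 GPa


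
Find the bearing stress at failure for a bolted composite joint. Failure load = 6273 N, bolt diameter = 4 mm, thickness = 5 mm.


sigma_br = F/(d*h) = 6273/(4*5) = 313.7 MPa

313.7 MPa


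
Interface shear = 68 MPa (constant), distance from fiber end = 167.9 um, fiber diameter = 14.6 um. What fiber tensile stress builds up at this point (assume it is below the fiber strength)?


Force balance: sigma_f * (pi*d^2/4) = tau * (pi*d) * x  ->  sigma_f = 4 * tau * x / d
sigma_f = 4 * 68 * 167.9 / 14.6 = 3128.0 MPa

3128.0 MPa


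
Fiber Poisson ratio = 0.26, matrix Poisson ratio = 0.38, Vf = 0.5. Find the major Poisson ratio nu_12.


nu_12 = nu_f*Vf + nu_m*(1-Vf) = 0.26*0.5 + 0.38*0.5 = 0.32

0.32


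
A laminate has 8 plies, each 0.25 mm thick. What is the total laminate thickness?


h = n * t_ply = 8 * 0.25 = 2.0 mm

2.0 mm


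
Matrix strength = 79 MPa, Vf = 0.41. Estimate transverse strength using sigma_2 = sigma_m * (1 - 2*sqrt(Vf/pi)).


factor = 1 - 2*sqrt(0.41/pi) = 0.2775
sigma_2 = 79 * 0.2775 = 21.92 MPa

21.92 MPa


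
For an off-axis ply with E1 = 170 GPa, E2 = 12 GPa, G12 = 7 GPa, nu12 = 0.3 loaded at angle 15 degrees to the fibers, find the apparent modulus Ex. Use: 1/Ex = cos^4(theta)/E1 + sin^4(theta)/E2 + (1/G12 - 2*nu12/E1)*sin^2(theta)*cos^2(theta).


cos^4(15) = 0.870513, sin^4(15) = 0.004487, sin^2(15)*cos^2(15) = 0.0625
1/G12 - 2*nu12/E1 = 1/7 - 2*0.3/170 = 0.139328 GPa^-1
1/Ex = 0.870513/170 + 0.004487/12 + 0.139328*0.0625 = 0.0142026 GPa^-1
Ex = 70.41 GPa

70.41 GPa


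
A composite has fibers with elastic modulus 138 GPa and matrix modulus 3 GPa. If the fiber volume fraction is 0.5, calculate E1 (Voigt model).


E1 = Ef*Vf + Em*(1-Vf) = 138*0.5 + 3*0.5 = 70.5 GPa

70.5 GPa


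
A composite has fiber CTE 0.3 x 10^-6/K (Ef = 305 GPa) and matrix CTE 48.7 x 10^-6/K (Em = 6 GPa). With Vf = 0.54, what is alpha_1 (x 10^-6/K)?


E1 = Ef*Vf + Em*(1-Vf) = 167.46
alpha_1 = (alpha_f*Ef*Vf + alpha_m*Em*(1-Vf))/E1 = 1.1 x 10^-6/K

1.1 x 10^-6/K


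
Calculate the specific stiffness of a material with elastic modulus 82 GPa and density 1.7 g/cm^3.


Specific stiffness = E/rho = 82/1.7 = 48.2 GPa/(g/cm^3)

48.2 GPa/(g/cm^3)


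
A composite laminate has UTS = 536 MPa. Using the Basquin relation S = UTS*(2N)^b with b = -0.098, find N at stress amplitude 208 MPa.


N = 0.5 * (S/UTS)^(1/b) = 0.5 * (208/536)^(1/-0.098) = 7832.1827 cycles

7832.1827 cycles


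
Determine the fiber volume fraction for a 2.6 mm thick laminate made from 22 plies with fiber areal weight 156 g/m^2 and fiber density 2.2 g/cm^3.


Vf = n * FAW / (rho_f * h * 1000) = 22 * 156 / (2.2 * 2.6 * 1000) = 0.6

0.6


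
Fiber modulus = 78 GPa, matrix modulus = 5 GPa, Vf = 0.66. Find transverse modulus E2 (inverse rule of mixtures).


1/E2 = Vf/Ef + (1-Vf)/Em = 0.66/78 + 0.34/5
E2 = 13.08 GPa

13.08 GPa


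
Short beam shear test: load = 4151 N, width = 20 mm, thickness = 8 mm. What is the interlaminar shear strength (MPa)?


ILSS = 3F/(4bh) = 3*4151/(4*20*8) = 19.46 MPa

19.46 MPa


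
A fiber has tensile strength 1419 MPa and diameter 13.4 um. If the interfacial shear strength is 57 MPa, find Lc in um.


Lc = sigma_f * d / (2 * tau_i) = 1419 * 13.4 / (2 * 57) = 166.8 um

166.8 um


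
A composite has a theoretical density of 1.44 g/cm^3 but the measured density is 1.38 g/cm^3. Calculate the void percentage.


Void% = (rho_theo - rho_actual)/rho_theo * 100 = (1.44 - 1.38)/1.44 * 100 = 4.17%

4.17%


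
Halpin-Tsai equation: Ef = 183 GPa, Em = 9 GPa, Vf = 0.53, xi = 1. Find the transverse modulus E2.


eta = (Ef/Em - 1)/(Ef/Em + xi) = (20.3333 - 1)/(20.3333 + 1) = 0.9063
E2 = Em*(1+xi*eta*Vf)/(1-eta*Vf) = 25.64 GPa

25.64 GPa


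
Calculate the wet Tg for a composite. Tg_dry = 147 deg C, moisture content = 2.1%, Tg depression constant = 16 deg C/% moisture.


Tg_wet = Tg_dry - k*moisture = 147 - 16*2.1 = 113.4 deg C

113.4 deg C


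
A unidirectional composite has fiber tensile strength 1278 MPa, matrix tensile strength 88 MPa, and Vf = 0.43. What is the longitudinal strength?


sigma_1 = sigma_f*Vf + sigma_m*(1-Vf) = 1278*0.43 + 88*0.57 = 599.7 MPa

599.7 MPa


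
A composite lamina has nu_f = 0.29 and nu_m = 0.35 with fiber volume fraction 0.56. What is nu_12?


nu_12 = nu_f*Vf + nu_m*(1-Vf) = 0.29*0.56 + 0.35*0.44 = 0.3164

0.3164


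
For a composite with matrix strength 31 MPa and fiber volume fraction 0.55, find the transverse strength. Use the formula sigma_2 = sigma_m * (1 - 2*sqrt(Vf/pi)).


factor = 1 - 2*sqrt(0.55/pi) = 0.1632
sigma_2 = 31 * 0.1632 = 5.06 MPa

5.06 MPa


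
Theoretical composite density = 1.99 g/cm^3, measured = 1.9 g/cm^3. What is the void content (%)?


Void% = (rho_theo - rho_actual)/rho_theo * 100 = (1.99 - 1.9)/1.99 * 100 = 4.52%

4.52%


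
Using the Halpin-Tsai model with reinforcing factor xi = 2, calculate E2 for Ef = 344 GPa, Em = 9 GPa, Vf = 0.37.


eta = (Ef/Em - 1)/(Ef/Em + xi) = (38.2222 - 1)/(38.2222 + 2) = 0.9254
E2 = Em*(1+xi*eta*Vf)/(1-eta*Vf) = 23.06 GPa

23.06 GPa


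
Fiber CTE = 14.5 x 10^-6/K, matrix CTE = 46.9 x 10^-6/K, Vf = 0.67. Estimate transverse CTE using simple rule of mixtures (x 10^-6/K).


alpha_2 = alpha_f*Vf + alpha_m*(1-Vf) = 14.5*0.67 + 46.9*0.33 = 25.2 x 10^-6/K

25.2 x 10^-6/K


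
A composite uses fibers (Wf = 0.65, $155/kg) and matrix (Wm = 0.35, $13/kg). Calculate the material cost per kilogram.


Cost = cost_f*Wf + cost_m*Wm = 155*0.65 + 13*0.35 = $105.3/kg

$105.3/kg


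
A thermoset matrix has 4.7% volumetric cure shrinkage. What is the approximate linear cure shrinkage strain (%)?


Linear shrinkage ≈ vol_shrink/3 = 4.7/3 = 1.567%

1.567%


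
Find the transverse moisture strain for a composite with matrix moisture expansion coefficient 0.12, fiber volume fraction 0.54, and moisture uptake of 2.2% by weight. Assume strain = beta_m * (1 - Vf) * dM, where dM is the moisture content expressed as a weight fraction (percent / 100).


dM = 2.2/100 = 0.022
strain = beta_m * (1-Vf) * dM = 0.12 * 0.46 * 0.022 = 0.0012144

0.0012144


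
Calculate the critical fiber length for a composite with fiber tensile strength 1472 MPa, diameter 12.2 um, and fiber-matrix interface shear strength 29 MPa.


Lc = sigma_f * d / (2 * tau_i) = 1472 * 12.2 / (2 * 29) = 309.6 um

309.6 um


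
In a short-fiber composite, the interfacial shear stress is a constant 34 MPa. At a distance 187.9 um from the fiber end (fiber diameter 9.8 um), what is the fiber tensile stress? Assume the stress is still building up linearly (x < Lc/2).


Force balance: sigma_f * (pi*d^2/4) = tau * (pi*d) * x  ->  sigma_f = 4 * tau * x / d
sigma_f = 4 * 34 * 187.9 / 9.8 = 2607.6 MPa

2607.6 MPa


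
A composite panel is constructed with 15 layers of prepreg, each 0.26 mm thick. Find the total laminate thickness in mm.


h = n * t_ply = 15 * 0.26 = 3.9 mm

3.9 mm


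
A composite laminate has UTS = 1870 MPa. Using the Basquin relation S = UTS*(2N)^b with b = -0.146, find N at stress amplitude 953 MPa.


N = 0.5 * (S/UTS)^(1/b) = 0.5 * (953/1870)^(1/-0.146) = 50.5939 cycles

50.5939 cycles


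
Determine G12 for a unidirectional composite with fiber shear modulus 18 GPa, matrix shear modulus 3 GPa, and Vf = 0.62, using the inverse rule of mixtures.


1/G12 = Vf/Gf + (1-Vf)/Gm = 0.62/18 + 0.38/3
G12 = 6.21 GPa

6.21 GPa


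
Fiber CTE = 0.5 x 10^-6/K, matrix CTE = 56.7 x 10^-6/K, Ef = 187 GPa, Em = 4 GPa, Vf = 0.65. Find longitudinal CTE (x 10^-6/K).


E1 = Ef*Vf + Em*(1-Vf) = 122.95
alpha_1 = (alpha_f*Ef*Vf + alpha_m*Em*(1-Vf))/E1 = 1.14 x 10^-6/K

1.14 x 10^-6/K


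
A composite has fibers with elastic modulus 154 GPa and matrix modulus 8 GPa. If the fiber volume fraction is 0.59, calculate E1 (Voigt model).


E1 = Ef*Vf + Em*(1-Vf) = 154*0.59 + 8*0.41 = 94.14 GPa

94.14 GPa


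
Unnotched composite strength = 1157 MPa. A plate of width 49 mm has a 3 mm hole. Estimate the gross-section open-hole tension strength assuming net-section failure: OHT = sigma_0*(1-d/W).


OHT = sigma_0*(1-d/W) = 1157*(1-3/49) = 1086.2 MPa

1086.2 MPa


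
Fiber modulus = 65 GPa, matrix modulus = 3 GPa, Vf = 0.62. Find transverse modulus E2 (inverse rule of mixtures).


1/E2 = Vf/Ef + (1-Vf)/Em = 0.62/65 + 0.38/3
E2 = 7.34 GPa

7.34 GPa


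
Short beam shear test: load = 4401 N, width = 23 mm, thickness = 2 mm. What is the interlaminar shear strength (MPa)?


ILSS = 3F/(4bh) = 3*4401/(4*23*2) = 71.76 MPa

71.76 MPa


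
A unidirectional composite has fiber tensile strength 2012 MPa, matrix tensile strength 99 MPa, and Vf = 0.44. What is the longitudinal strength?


sigma_1 = sigma_f*Vf + sigma_m*(1-Vf) = 2012*0.44 + 99*0.56 = 940.7 MPa

940.7 MPa


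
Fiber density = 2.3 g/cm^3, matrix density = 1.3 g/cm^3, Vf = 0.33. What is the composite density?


rho_c = rho_f*Vf + rho_m*(1-Vf) = 2.3*0.33 + 1.3*0.67 = 1.63 g/cm^3

1.63 g/cm^3


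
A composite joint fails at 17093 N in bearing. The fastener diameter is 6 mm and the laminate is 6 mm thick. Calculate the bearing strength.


sigma_br = F/(d*h) = 17093/(6*6) = 474.8 MPa

474.8 MPa


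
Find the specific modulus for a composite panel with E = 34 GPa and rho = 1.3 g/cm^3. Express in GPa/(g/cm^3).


Specific stiffness = E/rho = 34/1.3 = 26.2 GPa/(g/cm^3)

26.2 GPa/(g/cm^3)


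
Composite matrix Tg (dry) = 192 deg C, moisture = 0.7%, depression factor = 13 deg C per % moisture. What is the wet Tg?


Tg_wet = Tg_dry - k*moisture = 192 - 13*0.7 = 182.9 deg C

182.9 deg C


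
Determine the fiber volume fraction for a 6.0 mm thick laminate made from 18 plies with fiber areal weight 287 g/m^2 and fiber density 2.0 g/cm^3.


Vf = n * FAW / (rho_f * h * 1000) = 18 * 287 / (2.0 * 6.0 * 1000) = 0.4305

0.4305


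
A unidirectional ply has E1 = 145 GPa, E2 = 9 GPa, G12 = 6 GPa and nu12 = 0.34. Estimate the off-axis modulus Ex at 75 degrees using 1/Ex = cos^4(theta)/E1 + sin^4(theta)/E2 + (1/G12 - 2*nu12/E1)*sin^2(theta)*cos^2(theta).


cos^4(75) = 0.004487, sin^4(75) = 0.870513, sin^2(75)*cos^2(75) = 0.0625
1/G12 - 2*nu12/E1 = 1/6 - 2*0.34/145 = 0.161977 GPa^-1
1/Ex = 0.004487/145 + 0.870513/9 + 0.161977*0.0625 = 0.1068781 GPa^-1
Ex = 9.36 GPa

9.36 GPa


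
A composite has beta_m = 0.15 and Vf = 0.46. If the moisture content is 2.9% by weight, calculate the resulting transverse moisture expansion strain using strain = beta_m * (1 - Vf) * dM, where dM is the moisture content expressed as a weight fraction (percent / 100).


dM = 2.9/100 = 0.029
strain = beta_m * (1-Vf) * dM = 0.15 * 0.54 * 0.029 = 0.002349

0.002349


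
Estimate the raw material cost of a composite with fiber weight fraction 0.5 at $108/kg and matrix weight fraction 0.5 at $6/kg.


Cost = cost_f*Wf + cost_m*Wm = 108*0.5 + 6*0.5 = $57.0/kg

$57.0/kg


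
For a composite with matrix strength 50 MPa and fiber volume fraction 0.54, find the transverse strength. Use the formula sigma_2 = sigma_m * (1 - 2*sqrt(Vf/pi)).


factor = 1 - 2*sqrt(0.54/pi) = 0.1708
sigma_2 = 50 * 0.1708 = 8.54 MPa

8.54 MPa


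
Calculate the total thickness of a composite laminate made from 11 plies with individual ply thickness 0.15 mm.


h = n * t_ply = 11 * 0.15 = 1.65 mm

1.65 mm


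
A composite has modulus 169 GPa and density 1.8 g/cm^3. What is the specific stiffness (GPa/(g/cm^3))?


Specific stiffness = E/rho = 169/1.8 = 93.9 GPa/(g/cm^3)

93.9 GPa/(g/cm^3)


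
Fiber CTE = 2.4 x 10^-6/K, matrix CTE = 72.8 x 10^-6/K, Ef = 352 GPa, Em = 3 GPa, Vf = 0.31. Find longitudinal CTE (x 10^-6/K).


E1 = Ef*Vf + Em*(1-Vf) = 111.19
alpha_1 = (alpha_f*Ef*Vf + alpha_m*Em*(1-Vf))/E1 = 3.71 x 10^-6/K

3.71 x 10^-6/K


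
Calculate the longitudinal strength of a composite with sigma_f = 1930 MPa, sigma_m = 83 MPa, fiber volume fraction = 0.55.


sigma_1 = sigma_f*Vf + sigma_m*(1-Vf) = 1930*0.55 + 83*0.45 = 1098.9 MPa

1098.9 MPa


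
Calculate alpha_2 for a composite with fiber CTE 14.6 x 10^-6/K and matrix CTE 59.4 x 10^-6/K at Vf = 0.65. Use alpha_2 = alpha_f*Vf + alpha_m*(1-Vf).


alpha_2 = alpha_f*Vf + alpha_m*(1-Vf) = 14.6*0.65 + 59.4*0.35 = 30.3 x 10^-6/K

30.3 x 10^-6/K


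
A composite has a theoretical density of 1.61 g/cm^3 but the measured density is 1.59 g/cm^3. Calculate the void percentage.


Void% = (rho_theo - rho_actual)/rho_theo * 100 = (1.61 - 1.59)/1.61 * 100 = 1.24%

1.24%


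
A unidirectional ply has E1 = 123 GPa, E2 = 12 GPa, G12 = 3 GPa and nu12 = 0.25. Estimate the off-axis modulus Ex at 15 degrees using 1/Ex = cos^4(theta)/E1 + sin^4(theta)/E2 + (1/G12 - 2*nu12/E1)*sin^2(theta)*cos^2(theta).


cos^4(15) = 0.870513, sin^4(15) = 0.004487, sin^2(15)*cos^2(15) = 0.0625
1/G12 - 2*nu12/E1 = 1/3 - 2*0.25/123 = 0.329268 GPa^-1
1/Ex = 0.870513/123 + 0.004487/12 + 0.329268*0.0625 = 0.0280305 GPa^-1
Ex = 35.68 GPa

35.68 GPa


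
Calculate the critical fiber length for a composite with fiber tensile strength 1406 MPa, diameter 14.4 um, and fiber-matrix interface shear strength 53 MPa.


Lc = sigma_f * d / (2 * tau_i) = 1406 * 14.4 / (2 * 53) = 191.0 um

191.0 um


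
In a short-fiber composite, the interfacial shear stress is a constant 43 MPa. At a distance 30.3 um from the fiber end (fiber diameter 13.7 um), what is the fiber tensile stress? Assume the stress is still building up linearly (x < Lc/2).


Force balance: sigma_f * (pi*d^2/4) = tau * (pi*d) * x  ->  sigma_f = 4 * tau * x / d
sigma_f = 4 * 43 * 30.3 / 13.7 = 380.4 MPa

380.4 MPa


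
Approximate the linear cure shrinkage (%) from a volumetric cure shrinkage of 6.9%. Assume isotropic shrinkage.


Linear shrinkage ≈ vol_shrink/3 = 6.9/3 = 2.3%

2.3%


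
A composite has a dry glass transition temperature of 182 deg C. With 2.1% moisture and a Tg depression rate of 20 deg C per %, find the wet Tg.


Tg_wet = Tg_dry - k*moisture = 182 - 20*2.1 = 140.0 deg C

140.0 deg C


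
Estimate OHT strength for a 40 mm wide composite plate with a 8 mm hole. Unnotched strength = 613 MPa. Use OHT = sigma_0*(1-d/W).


OHT = sigma_0*(1-d/W) = 613*(1-8/40) = 490.4 MPa

490.4 MPa


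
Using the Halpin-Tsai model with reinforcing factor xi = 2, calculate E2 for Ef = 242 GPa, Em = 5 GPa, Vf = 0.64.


eta = (Ef/Em - 1)/(Ef/Em + xi) = (48.4 - 1)/(48.4 + 2) = 0.9405
E2 = Em*(1+xi*eta*Vf)/(1-eta*Vf) = 27.68 GPa

27.68 GPa


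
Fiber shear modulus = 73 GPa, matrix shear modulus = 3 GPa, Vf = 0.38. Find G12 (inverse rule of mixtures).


1/G12 = Vf/Gf + (1-Vf)/Gm = 0.38/73 + 0.62/3
G12 = 4.72 GPa

4.72 GPa
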